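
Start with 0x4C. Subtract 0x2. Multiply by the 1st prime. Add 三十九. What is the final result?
Convert 0x4C (hexadecimal) → 4×16 + 12 = 76 (decimal)
Start: 76
Convert 0x2 (hexadecimal) → 2 (decimal)
76 - 2 = 74
Convert the 1st prime (prime index) → 2 (decimal)
74 × 2 = 148
Convert 三十九 (Chinese numeral) → 3×10 + 9 = 39 (decimal)
148 + 39 = 187
187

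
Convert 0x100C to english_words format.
Convert 0x100C (hexadecimal) → 1×4096 + 12 = 4108 (decimal)
Convert 4108 (decimal) → 4108 = 4×1000 + 1×100 + 8 → four thousand one hundred eight (English words)
four thousand one hundred eight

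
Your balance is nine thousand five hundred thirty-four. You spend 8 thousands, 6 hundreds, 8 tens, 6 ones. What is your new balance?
Convert nine thousand five hundred thirty-four (English words) → 9×1000 + 5×100 + 34 = 9534 (decimal)
Convert 8 thousands, 6 hundreds, 8 tens, 6 ones (place-value notation) → 8×1000 + 6×100 + 8×10 + 6 = 8686 (decimal)
Compute 9534 - 8686 = 848
848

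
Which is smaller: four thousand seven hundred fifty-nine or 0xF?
Convert four thousand seven hundred fifty-nine (English words) → 4×1000 + 7×100 + 59 = 4759 (decimal)
Convert 0xF (hexadecimal) → 15 (decimal)
Compare 4759 vs 15: smaller = 15
15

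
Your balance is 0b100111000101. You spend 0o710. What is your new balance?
Convert 0b100111000101 (binary) → 2048 + 256 + 128 + 64 + 4 + 1 = 2501 (decimal)
Convert 0o710 (octal) → 7×64 + 1×8 = 456 (decimal)
Compute 2501 - 456 = 2045
2045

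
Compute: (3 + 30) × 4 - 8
Parentheses first: 3 + 30 = 33
Multiply: 33 × 4 = 132
Subtract: 132 - 8 = 124
124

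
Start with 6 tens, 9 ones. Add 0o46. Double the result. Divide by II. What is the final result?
Convert 6 tens, 9 ones (place-value notation) → 6×10 + 9 = 69 (decimal)
Start: 69
Convert 0o46 (octal) → 4×8 + 6 = 38 (decimal)
69 + 38 = 107
107 × 2 = 214
Convert II (Roman numeral) → 1 + 1 = 2 (decimal)
214 ÷ 2 = 107
107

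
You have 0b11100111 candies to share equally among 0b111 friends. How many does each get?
Convert 0b11100111 (binary) → 128 + 64 + 32 + 4 + 2 + 1 = 231 (decimal)
Convert 0b111 (binary) → 4 + 2 + 1 = 7 (decimal)
Compute 231 ÷ 7 = 33
33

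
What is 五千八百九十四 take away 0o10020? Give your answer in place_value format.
Convert 五千八百九十四 (Chinese numeral) → 5×1000 + 8×100 + 9×10 + 4 = 5894 (decimal)
Convert 0o10020 (octal) → 1×4096 + 2×8 = 4112 (decimal)
Compute 5894 - 4112 = 1782
Convert 1782 (decimal) → 1782 = 1×1000 + 7×100 + 8×10 + 2 → 1 thousand, 7 hundreds, 8 tens, 2 ones (place-value notation)
1 thousand, 7 hundreds, 8 tens, 2 ones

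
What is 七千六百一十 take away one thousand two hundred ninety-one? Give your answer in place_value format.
Convert 七千六百一十 (Chinese numeral) → 7×1000 + 6×100 + 1×10 = 7610 (decimal)
Convert one thousand two hundred ninety-one (English words) → 1×1000 + 2×100 + 91 = 1291 (decimal)
Compute 7610 - 1291 = 6319
Convert 6319 (decimal) → 6319 = 6×1000 + 3×100 + 1×10 + 9 → 6 thousands, 3 hundreds, 1 ten, 9 ones (place-value notation)
6 thousands, 3 hundreds, 1 ten, 9 ones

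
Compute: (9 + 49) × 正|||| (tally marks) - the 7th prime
Convert 正|||| (tally marks) → 5 + 4 = 9 (decimal)
Convert the 7th prime (prime index) → 17 (decimal)
Expression in decimal: (9 + 49) × 9 - 17
Parentheses first: 9 + 49 = 58
Multiply: 58 × 9 = 522
Subtract: 522 - 17 = 505
505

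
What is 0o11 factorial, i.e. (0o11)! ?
Convert 0o11 (octal) → 1×8 + 1 = 9 (decimal)
Compute 9! = 362880
362880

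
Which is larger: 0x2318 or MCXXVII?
Convert 0x2318 (hexadecimal) → 2×4096 + 3×256 + 1×16 + 8 = 8984 (decimal)
Convert MCXXVII (Roman numeral) → 1000 + 100 + 10 + 10 + 5 + 1 + 1 = 1127 (decimal)
Compare 8984 vs 1127: larger = 8984
8984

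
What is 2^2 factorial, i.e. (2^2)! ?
Convert 2^2 (power) → 4 (decimal)
Compute 4! = 24
24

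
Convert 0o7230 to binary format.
Convert 0o7230 (octal) → 7×512 + 2×64 + 3×8 = 3736 (decimal)
Convert 3736 (decimal) → 3736 = 2048 + 1024 + 512 + 128 + 16 + 8 → 0b111010011000 (binary)
0b111010011000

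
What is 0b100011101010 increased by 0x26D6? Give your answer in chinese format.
Convert 0b100011101010 (binary) → 2048 + 128 + 64 + 32 + 8 + 2 = 2282 (decimal)
Convert 0x26D6 (hexadecimal) → 2×4096 + 6×256 + 13×16 + 6 = 9942 (decimal)
Compute 2282 + 9942 = 12224
Convert 12224 (decimal) → 12224 = 1×10000 + 2×1000 + 2×100 + 2×10 + 4 → 一万二千二百二十四 (Chinese numeral)
一万二千二百二十四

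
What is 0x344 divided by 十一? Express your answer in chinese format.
Convert 0x344 (hexadecimal) → 3×256 + 4×16 + 4 = 836 (decimal)
Convert 十一 (Chinese numeral) → 1×10 + 1 = 11 (decimal)
Compute 836 ÷ 11 = 76
Convert 76 (decimal) → 76 = 7×10 + 6 → 七十六 (Chinese numeral)
七十六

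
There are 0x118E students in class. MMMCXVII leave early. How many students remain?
Convert 0x118E (hexadecimal) → 1×4096 + 1×256 + 8×16 + 14 = 4494 (decimal)
Convert MMMCXVII (Roman numeral) → 1000 + 1000 + 1000 + 100 + 10 + 5 + 1 + 1 = 3117 (decimal)
Compute 4494 - 3117 = 1377
1377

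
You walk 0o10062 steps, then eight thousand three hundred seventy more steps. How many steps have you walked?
Convert 0o10062 (octal) → 1×4096 + 6×8 + 2 = 4146 (decimal)
Convert eight thousand three hundred seventy (English words) → 8×1000 + 3×100 + 70 = 8370 (decimal)
Compute 4146 + 8370 = 12516
12516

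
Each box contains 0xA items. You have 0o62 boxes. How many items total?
Convert 0xA (hexadecimal) → 10 (decimal)
Convert 0o62 (octal) → 6×8 + 2 = 50 (decimal)
Compute 10 × 50 = 500
500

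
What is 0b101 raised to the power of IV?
Convert 0b101 (binary) → 4 + 1 = 5 (decimal)
Convert IV (Roman numeral) → 4 (decimal)
Compute 5 ^ 4 = 625
625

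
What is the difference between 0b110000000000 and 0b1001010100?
Convert 0b110000000000 (binary) → 2048 + 1024 = 3072 (decimal)
Convert 0b1001010100 (binary) → 512 + 64 + 16 + 4 = 596 (decimal)
Difference: |3072 - 596| = 2476
2476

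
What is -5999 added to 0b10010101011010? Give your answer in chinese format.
Convert 0b10010101011010 (binary) → 8192 + 1024 + 256 + 64 + 16 + 8 + 2 = 9562 (decimal)
Compute -5999 + 9562 = 3563
Convert 3563 (decimal) → 3563 = 3×1000 + 5×100 + 6×10 + 3 → 三千五百六十三 (Chinese numeral)
三千五百六十三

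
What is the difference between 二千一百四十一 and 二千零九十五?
Convert 二千一百四十一 (Chinese numeral) → 2×1000 + 1×100 + 4×10 + 1 = 2141 (decimal)
Convert 二千零九十五 (Chinese numeral) → 2×1000 + 9×10 + 5 = 2095 (decimal)
Difference: |2141 - 2095| = 46
46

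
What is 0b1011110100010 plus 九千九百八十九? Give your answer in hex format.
Convert 0b1011110100010 (binary) → 4096 + 1024 + 512 + 256 + 128 + 32 + 2 = 6050 (decimal)
Convert 九千九百八十九 (Chinese numeral) → 9×1000 + 9×100 + 8×10 + 9 = 9989 (decimal)
Compute 6050 + 9989 = 16039
Convert 16039 (decimal) → 16039 = 3×4096 + 14×256 + 10×16 + 7 → 0x3EA7 (hexadecimal)
0x3EA7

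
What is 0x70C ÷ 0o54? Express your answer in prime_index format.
Convert 0x70C (hexadecimal) → 7×256 + 12 = 1804 (decimal)
Convert 0o54 (octal) → 5×8 + 4 = 44 (decimal)
Compute 1804 ÷ 44 = 41
Convert 41 (decimal) → the 13th prime (prime index)
the 13th prime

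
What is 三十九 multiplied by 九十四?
Convert 三十九 (Chinese numeral) → 3×10 + 9 = 39 (decimal)
Convert 九十四 (Chinese numeral) → 9×10 + 4 = 94 (decimal)
Compute 39 × 94 = 3666
3666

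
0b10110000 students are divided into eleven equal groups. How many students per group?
Convert 0b10110000 (binary) → 128 + 32 + 16 = 176 (decimal)
Convert eleven (English words) → 11 (decimal)
Compute 176 ÷ 11 = 16
16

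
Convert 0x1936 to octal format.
Convert 0x1936 (hexadecimal) → 1×4096 + 9×256 + 3×16 + 6 = 6454 (decimal)
Convert 6454 (decimal) → 6454 = 1×4096 + 4×512 + 4×64 + 6×8 + 6 → 0o14466 (octal)
0o14466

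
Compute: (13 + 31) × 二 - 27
Convert 二 (Chinese numeral) → 2 (decimal)
Expression in decimal: (13 + 31) × 2 - 27
Parentheses first: 13 + 31 = 44
Multiply: 44 × 2 = 88
Subtract: 88 - 27 = 61
61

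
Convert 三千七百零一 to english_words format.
Convert 三千七百零一 (Chinese numeral) → 3×1000 + 7×100 + 1 = 3701 (decimal)
Convert 3701 (decimal) → 3701 = 3×1000 + 7×100 + 1 → three thousand seven hundred one (English words)
three thousand seven hundred one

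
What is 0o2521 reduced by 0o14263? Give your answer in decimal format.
Convert 0o2521 (octal) → 2×512 + 5×64 + 2×8 + 1 = 1361 (decimal)
Convert 0o14263 (octal) → 1×4096 + 4×512 + 2×64 + 6×8 + 3 = 6323 (decimal)
Compute 1361 - 6323 = -4962
-4962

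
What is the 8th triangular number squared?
The 8th triangular number = 8×9/2 = 36
Compute 36² = 36 × 36 = 1296
1296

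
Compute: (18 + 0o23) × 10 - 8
Convert 0o23 (octal) → 2×8 + 3 = 19 (decimal)
Expression in decimal: (18 + 19) × 10 - 8
Parentheses first: 18 + 19 = 37
Multiply: 37 × 10 = 370
Subtract: 370 - 8 = 362
362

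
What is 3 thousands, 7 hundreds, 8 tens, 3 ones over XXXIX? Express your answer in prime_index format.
Convert 3 thousands, 7 hundreds, 8 tens, 3 ones (place-value notation) → 3×1000 + 7×100 + 8×10 + 3 = 3783 (decimal)
Convert XXXIX (Roman numeral) → 10 + 10 + 10 + 9 = 39 (decimal)
Compute 3783 ÷ 39 = 97
Convert 97 (decimal) → the 25th prime (prime index)
the 25th prime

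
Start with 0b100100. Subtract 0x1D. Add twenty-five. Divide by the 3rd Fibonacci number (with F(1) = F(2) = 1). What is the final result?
Convert 0b100100 (binary) → 32 + 4 = 36 (decimal)
Start: 36
Convert 0x1D (hexadecimal) → 1×16 + 13 = 29 (decimal)
36 - 29 = 7
Convert twenty-five (English words) → 25 (decimal)
7 + 25 = 32
Convert the 3rd Fibonacci number (with F(1) = F(2) = 1) (Fibonacci index) → 1, 1, 2 → 2 (decimal)
32 ÷ 2 = 16
16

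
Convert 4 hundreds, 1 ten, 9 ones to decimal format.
Convert 4 hundreds, 1 ten, 9 ones (place-value notation) → 4×100 + 1×10 + 9 = 419 (decimal)
419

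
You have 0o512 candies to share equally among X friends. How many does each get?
Convert 0o512 (octal) → 5×64 + 1×8 + 2 = 330 (decimal)
Convert X (Roman numeral) → 10 (decimal)
Compute 330 ÷ 10 = 33
33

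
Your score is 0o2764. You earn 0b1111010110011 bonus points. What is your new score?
Convert 0o2764 (octal) → 2×512 + 7×64 + 6×8 + 4 = 1524 (decimal)
Convert 0b1111010110011 (binary) → 4096 + 2048 + 1024 + 512 + 128 + 32 + 16 + 2 + 1 = 7859 (decimal)
Compute 1524 + 7859 = 9383
9383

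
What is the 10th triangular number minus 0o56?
The 10th triangular number = 10×11/2 = 55
Convert 0o56 (octal) → 5×8 + 6 = 46 (decimal)
Compute 55 - 46 = 9
9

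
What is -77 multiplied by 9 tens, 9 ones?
Convert 9 tens, 9 ones (place-value notation) → 9×10 + 9 = 99 (decimal)
Compute -77 × 99 = -7623
-7623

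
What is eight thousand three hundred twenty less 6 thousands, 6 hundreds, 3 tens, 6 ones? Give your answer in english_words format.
Convert eight thousand three hundred twenty (English words) → 8×1000 + 3×100 + 20 = 8320 (decimal)
Convert 6 thousands, 6 hundreds, 3 tens, 6 ones (place-value notation) → 6×1000 + 6×100 + 3×10 + 6 = 6636 (decimal)
Compute 8320 - 6636 = 1684
Convert 1684 (decimal) → 1684 = 1×1000 + 6×100 + 84 → one thousand six hundred eighty-four (English words)
one thousand six hundred eighty-four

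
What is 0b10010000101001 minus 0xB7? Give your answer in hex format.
Convert 0b10010000101001 (binary) → 8192 + 1024 + 32 + 8 + 1 = 9257 (decimal)
Convert 0xB7 (hexadecimal) → 11×16 + 7 = 183 (decimal)
Compute 9257 - 183 = 9074
Convert 9074 (decimal) → 9074 = 2×4096 + 3×256 + 7×16 + 2 → 0x2372 (hexadecimal)
0x2372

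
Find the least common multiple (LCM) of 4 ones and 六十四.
Convert 4 ones (place-value notation) → 4 (decimal)
Convert 六十四 (Chinese numeral) → 6×10 + 4 = 64 (decimal)
Compute lcm(4, 64) = 64
64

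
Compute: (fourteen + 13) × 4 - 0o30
Convert fourteen (English words) → 14 (decimal)
Convert 0o30 (octal) → 3×8 = 24 (decimal)
Expression in decimal: (14 + 13) × 4 - 24
Parentheses first: 14 + 13 = 27
Multiply: 27 × 4 = 108
Subtract: 108 - 24 = 84
84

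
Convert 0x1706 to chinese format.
Convert 0x1706 (hexadecimal) → 1×4096 + 7×256 + 6 = 5894 (decimal)
Convert 5894 (decimal) → 5894 = 5×1000 + 8×100 + 9×10 + 4 → 五千八百九十四 (Chinese numeral)
五千八百九十四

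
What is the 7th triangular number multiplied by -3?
Convert the 7th triangular number (triangular index) → 7×8/2 = 28 (decimal)
Compute 28 × -3 = -84
-84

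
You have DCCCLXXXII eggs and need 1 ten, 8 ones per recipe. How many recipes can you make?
Convert DCCCLXXXII (Roman numeral) → 500 + 100 + 100 + 100 + 50 + 10 + 10 + 10 + 1 + 1 = 882 (decimal)
Convert 1 ten, 8 ones (place-value notation) → 1×10 + 8 = 18 (decimal)
Compute 882 ÷ 18 = 49
49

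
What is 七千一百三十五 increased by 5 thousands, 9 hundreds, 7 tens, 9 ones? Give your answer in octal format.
Convert 七千一百三十五 (Chinese numeral) → 7×1000 + 1×100 + 3×10 + 5 = 7135 (decimal)
Convert 5 thousands, 9 hundreds, 7 tens, 9 ones (place-value notation) → 5×1000 + 9×100 + 7×10 + 9 = 5979 (decimal)
Compute 7135 + 5979 = 13114
Convert 13114 (decimal) → 13114 = 3×4096 + 1×512 + 4×64 + 7×8 + 2 → 0o31472 (octal)
0o31472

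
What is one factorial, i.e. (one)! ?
Convert one (English words) → 1 (decimal)
Compute 1! = 1
1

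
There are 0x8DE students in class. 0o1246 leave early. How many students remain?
Convert 0x8DE (hexadecimal) → 8×256 + 13×16 + 14 = 2270 (decimal)
Convert 0o1246 (octal) → 1×512 + 2×64 + 4×8 + 6 = 678 (decimal)
Compute 2270 - 678 = 1592
1592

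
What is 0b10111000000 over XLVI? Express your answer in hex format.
Convert 0b10111000000 (binary) → 1024 + 256 + 128 + 64 = 1472 (decimal)
Convert XLVI (Roman numeral) → 40 + 5 + 1 = 46 (decimal)
Compute 1472 ÷ 46 = 32
Convert 32 (decimal) → 32 = 2×16 → 0x20 (hexadecimal)
0x20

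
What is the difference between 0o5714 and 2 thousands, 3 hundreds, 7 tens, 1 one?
Convert 0o5714 (octal) → 5×512 + 7×64 + 1×8 + 4 = 3020 (decimal)
Convert 2 thousands, 3 hundreds, 7 tens, 1 one (place-value notation) → 2×1000 + 3×100 + 7×10 + 1 = 2371 (decimal)
Difference: |3020 - 2371| = 649
649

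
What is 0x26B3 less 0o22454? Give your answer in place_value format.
Convert 0x26B3 (hexadecimal) → 2×4096 + 6×256 + 11×16 + 3 = 9907 (decimal)
Convert 0o22454 (octal) → 2×4096 + 2×512 + 4×64 + 5×8 + 4 = 9516 (decimal)
Compute 9907 - 9516 = 391
Convert 391 (decimal) → 391 = 3×100 + 9×10 + 1 → 3 hundreds, 9 tens, 1 one (place-value notation)
3 hundreds, 9 tens, 1 one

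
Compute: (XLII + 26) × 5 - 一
Convert XLII (Roman numeral) → 40 + 1 + 1 = 42 (decimal)
Convert 一 (Chinese numeral) → 1 (decimal)
Expression in decimal: (42 + 26) × 5 - 1
Parentheses first: 42 + 26 = 68
Multiply: 68 × 5 = 340
Subtract: 340 - 1 = 339
339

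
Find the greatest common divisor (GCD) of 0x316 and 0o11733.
Convert 0x316 (hexadecimal) → 3×256 + 1×16 + 6 = 790 (decimal)
Convert 0o11733 (octal) → 1×4096 + 1×512 + 7×64 + 3×8 + 3 = 5083 (decimal)
Compute gcd(790, 5083) = 1
1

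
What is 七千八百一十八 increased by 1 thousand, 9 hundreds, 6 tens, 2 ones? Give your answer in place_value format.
Convert 七千八百一十八 (Chinese numeral) → 7×1000 + 8×100 + 1×10 + 8 = 7818 (decimal)
Convert 1 thousand, 9 hundreds, 6 tens, 2 ones (place-value notation) → 1×1000 + 9×100 + 6×10 + 2 = 1962 (decimal)
Compute 7818 + 1962 = 9780
Convert 9780 (decimal) → 9780 = 9×1000 + 7×100 + 8×10 → 9 thousands, 7 hundreds, 8 tens (place-value notation)
9 thousands, 7 hundreds, 8 tens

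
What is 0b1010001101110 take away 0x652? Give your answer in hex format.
Convert 0b1010001101110 (binary) → 4096 + 1024 + 64 + 32 + 8 + 4 + 2 = 5230 (decimal)
Convert 0x652 (hexadecimal) → 6×256 + 5×16 + 2 = 1618 (decimal)
Compute 5230 - 1618 = 3612
Convert 3612 (decimal) → 3612 = 14×256 + 1×16 + 12 → 0xE1C (hexadecimal)
0xE1C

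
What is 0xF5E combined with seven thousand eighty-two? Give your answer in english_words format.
Convert 0xF5E (hexadecimal) → 15×256 + 5×16 + 14 = 3934 (decimal)
Convert seven thousand eighty-two (English words) → 7×1000 + 82 = 7082 (decimal)
Compute 3934 + 7082 = 11016
Convert 11016 (decimal) → 11016 = 11×1000 + 16 → eleven thousand sixteen (English words)
eleven thousand sixteen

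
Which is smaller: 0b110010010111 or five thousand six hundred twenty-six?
Convert 0b110010010111 (binary) → 2048 + 1024 + 128 + 16 + 4 + 2 + 1 = 3223 (decimal)
Convert five thousand six hundred twenty-six (English words) → 5×1000 + 6×100 + 26 = 5626 (decimal)
Compare 3223 vs 5626: smaller = 3223
3223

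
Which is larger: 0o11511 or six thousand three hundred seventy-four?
Convert 0o11511 (octal) → 1×4096 + 1×512 + 5×64 + 1×8 + 1 = 4937 (decimal)
Convert six thousand three hundred seventy-four (English words) → 6×1000 + 3×100 + 74 = 6374 (decimal)
Compare 4937 vs 6374: larger = 6374
6374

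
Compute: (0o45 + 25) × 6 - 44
Convert 0o45 (octal) → 4×8 + 5 = 37 (decimal)
Expression in decimal: (37 + 25) × 6 - 44
Parentheses first: 37 + 25 = 62
Multiply: 62 × 6 = 372
Subtract: 372 - 44 = 328
328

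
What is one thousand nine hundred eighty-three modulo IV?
Convert one thousand nine hundred eighty-three (English words) → 1×1000 + 9×100 + 83 = 1983 (decimal)
Convert IV (Roman numeral) → 4 (decimal)
Compute 1983 mod 4 = 3
3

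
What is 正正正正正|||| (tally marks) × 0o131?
Convert 正正正正正|||| (tally marks) → 5 + 5 + 5 + 5 + 5 + 4 = 29 (decimal)
Convert 0o131 (octal) → 1×64 + 3×8 + 1 = 89 (decimal)
Compute 29 × 89 = 2581
2581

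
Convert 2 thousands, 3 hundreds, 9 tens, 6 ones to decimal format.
Convert 2 thousands, 3 hundreds, 9 tens, 6 ones (place-value notation) → 2×1000 + 3×100 + 9×10 + 6 = 2396 (decimal)
2396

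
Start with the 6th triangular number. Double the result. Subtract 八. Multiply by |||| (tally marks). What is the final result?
Convert the 6th triangular number (triangular index) → 6×7/2 = 21 (decimal)
Start: 21
21 × 2 = 42
Convert 八 (Chinese numeral) → 8 (decimal)
42 - 8 = 34
Convert |||| (tally marks) → 4 (decimal)
34 × 4 = 136
136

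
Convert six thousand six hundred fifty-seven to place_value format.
Convert six thousand six hundred fifty-seven (English words) → 6×1000 + 6×100 + 57 = 6657 (decimal)
Convert 6657 (decimal) → 6657 = 6×1000 + 6×100 + 5×10 + 7 → 6 thousands, 6 hundreds, 5 tens, 7 ones (place-value notation)
6 thousands, 6 hundreds, 5 tens, 7 ones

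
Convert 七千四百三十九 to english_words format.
Convert 七千四百三十九 (Chinese numeral) → 7×1000 + 4×100 + 3×10 + 9 = 7439 (decimal)
Convert 7439 (decimal) → 7439 = 7×1000 + 4×100 + 39 → seven thousand four hundred thirty-nine (English words)
seven thousand four hundred thirty-nine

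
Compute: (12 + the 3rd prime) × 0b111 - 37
Convert the 3rd prime (prime index) → 5 (decimal)
Convert 0b111 (binary) → 4 + 2 + 1 = 7 (decimal)
Expression in decimal: (12 + 5) × 7 - 37
Parentheses first: 12 + 5 = 17
Multiply: 17 × 7 = 119
Subtract: 119 - 37 = 82
82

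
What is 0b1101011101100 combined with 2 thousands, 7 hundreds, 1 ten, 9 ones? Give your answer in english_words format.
Convert 0b1101011101100 (binary) → 4096 + 2048 + 512 + 128 + 64 + 32 + 8 + 4 = 6892 (decimal)
Convert 2 thousands, 7 hundreds, 1 ten, 9 ones (place-value notation) → 2×1000 + 7×100 + 1×10 + 9 = 2719 (decimal)
Compute 6892 + 2719 = 9611
Convert 9611 (decimal) → 9611 = 9×1000 + 6×100 + 11 → nine thousand six hundred eleven (English words)
nine thousand six hundred eleven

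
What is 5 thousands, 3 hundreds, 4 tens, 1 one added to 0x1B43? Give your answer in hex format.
Convert 5 thousands, 3 hundreds, 4 tens, 1 one (place-value notation) → 5×1000 + 3×100 + 4×10 + 1 = 5341 (decimal)
Convert 0x1B43 (hexadecimal) → 1×4096 + 11×256 + 4×16 + 3 = 6979 (decimal)
Compute 5341 + 6979 = 12320
Convert 12320 (decimal) → 12320 = 3×4096 + 2×16 → 0x3020 (hexadecimal)
0x3020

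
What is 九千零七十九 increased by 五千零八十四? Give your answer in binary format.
Convert 九千零七十九 (Chinese numeral) → 9×1000 + 7×10 + 9 = 9079 (decimal)
Convert 五千零八十四 (Chinese numeral) → 5×1000 + 8×10 + 4 = 5084 (decimal)
Compute 9079 + 5084 = 14163
Convert 14163 (decimal) → 14163 = 8192 + 4096 + 1024 + 512 + 256 + 64 + 16 + 2 + 1 → 0b11011101010011 (binary)
0b11011101010011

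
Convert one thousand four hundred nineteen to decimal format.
Convert one thousand four hundred nineteen (English words) → 1×1000 + 4×100 + 19 = 1419 (decimal)
1419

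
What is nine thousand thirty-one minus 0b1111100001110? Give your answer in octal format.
Convert nine thousand thirty-one (English words) → 9×1000 + 31 = 9031 (decimal)
Convert 0b1111100001110 (binary) → 4096 + 2048 + 1024 + 512 + 256 + 8 + 4 + 2 = 7950 (decimal)
Compute 9031 - 7950 = 1081
Convert 1081 (decimal) → 1081 = 2×512 + 7×8 + 1 → 0o2071 (octal)
0o2071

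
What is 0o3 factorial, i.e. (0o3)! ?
Convert 0o3 (octal) → 3 (decimal)
Compute 3! = 6
6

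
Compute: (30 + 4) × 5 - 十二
Convert 十二 (Chinese numeral) → 1×10 + 2 = 12 (decimal)
Expression in decimal: (30 + 4) × 5 - 12
Parentheses first: 30 + 4 = 34
Multiply: 34 × 5 = 170
Subtract: 170 - 12 = 158
158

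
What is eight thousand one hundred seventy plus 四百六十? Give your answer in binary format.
Convert eight thousand one hundred seventy (English words) → 8×1000 + 1×100 + 70 = 8170 (decimal)
Convert 四百六十 (Chinese numeral) → 4×100 + 6×10 = 460 (decimal)
Compute 8170 + 460 = 8630
Convert 8630 (decimal) → 8630 = 8192 + 256 + 128 + 32 + 16 + 4 + 2 → 0b10000110110110 (binary)
0b10000110110110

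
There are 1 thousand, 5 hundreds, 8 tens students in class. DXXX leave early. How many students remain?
Convert 1 thousand, 5 hundreds, 8 tens (place-value notation) → 1×1000 + 5×100 + 8×10 = 1580 (decimal)
Convert DXXX (Roman numeral) → 500 + 10 + 10 + 10 = 530 (decimal)
Compute 1580 - 530 = 1050
1050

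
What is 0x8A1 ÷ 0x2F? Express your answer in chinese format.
Convert 0x8A1 (hexadecimal) → 8×256 + 10×16 + 1 = 2209 (decimal)
Convert 0x2F (hexadecimal) → 2×16 + 15 = 47 (decimal)
Compute 2209 ÷ 47 = 47
Convert 47 (decimal) → 47 = 4×10 + 7 → 四十七 (Chinese numeral)
四十七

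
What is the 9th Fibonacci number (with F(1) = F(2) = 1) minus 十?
The 9th Fibonacci number (with F(1) = F(2) = 1): 1, 1, 2, 3, 5, 8, 13, 21, 34 → 34
Convert 十 (Chinese numeral) → 1×10 = 10 (decimal)
Compute 34 - 10 = 24
24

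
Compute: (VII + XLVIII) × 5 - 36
Convert VII (Roman numeral) → 5 + 1 + 1 = 7 (decimal)
Convert XLVIII (Roman numeral) → 40 + 5 + 1 + 1 + 1 = 48 (decimal)
Expression in decimal: (7 + 48) × 5 - 36
Parentheses first: 7 + 48 = 55
Multiply: 55 × 5 = 275
Subtract: 275 - 36 = 239
239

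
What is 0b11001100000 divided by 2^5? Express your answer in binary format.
Convert 0b11001100000 (binary) → 1024 + 512 + 64 + 32 = 1632 (decimal)
Convert 2^5 (power) → 32 (decimal)
Compute 1632 ÷ 32 = 51
Convert 51 (decimal) → 51 = 32 + 16 + 2 + 1 → 0b110011 (binary)
0b110011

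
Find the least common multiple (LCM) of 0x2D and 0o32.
Convert 0x2D (hexadecimal) → 2×16 + 13 = 45 (decimal)
Convert 0o32 (octal) → 3×8 + 2 = 26 (decimal)
Compute lcm(45, 26) = 1170
1170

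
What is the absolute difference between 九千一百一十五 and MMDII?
Convert 九千一百一十五 (Chinese numeral) → 9×1000 + 1×100 + 1×10 + 5 = 9115 (decimal)
Convert MMDII (Roman numeral) → 1000 + 1000 + 500 + 1 + 1 = 2502 (decimal)
Compute |9115 - 2502| = 6613
6613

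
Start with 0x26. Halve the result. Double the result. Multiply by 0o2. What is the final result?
Convert 0x26 (hexadecimal) → 2×16 + 6 = 38 (decimal)
Start: 38
38 ÷ 2 = 19
19 × 2 = 38
Convert 0o2 (octal) → 2 (decimal)
38 × 2 = 76
76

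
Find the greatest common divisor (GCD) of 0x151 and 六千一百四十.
Convert 0x151 (hexadecimal) → 1×256 + 5×16 + 1 = 337 (decimal)
Convert 六千一百四十 (Chinese numeral) → 6×1000 + 1×100 + 4×10 = 6140 (decimal)
Compute gcd(337, 6140) = 1
1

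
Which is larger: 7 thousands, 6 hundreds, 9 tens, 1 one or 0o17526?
Convert 7 thousands, 6 hundreds, 9 tens, 1 one (place-value notation) → 7×1000 + 6×100 + 9×10 + 1 = 7691 (decimal)
Convert 0o17526 (octal) → 1×4096 + 7×512 + 5×64 + 2×8 + 6 = 8022 (decimal)
Compare 7691 vs 8022: larger = 8022
8022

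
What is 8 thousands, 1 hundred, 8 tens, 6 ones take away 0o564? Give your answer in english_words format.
Convert 8 thousands, 1 hundred, 8 tens, 6 ones (place-value notation) → 8×1000 + 1×100 + 8×10 + 6 = 8186 (decimal)
Convert 0o564 (octal) → 5×64 + 6×8 + 4 = 372 (decimal)
Compute 8186 - 372 = 7814
Convert 7814 (decimal) → 7814 = 7×1000 + 8×100 + 14 → seven thousand eight hundred fourteen (English words)
seven thousand eight hundred fourteen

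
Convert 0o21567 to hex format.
Convert 0o21567 (octal) → 2×4096 + 1×512 + 5×64 + 6×8 + 7 = 9079 (decimal)
Convert 9079 (decimal) → 9079 = 2×4096 + 3×256 + 7×16 + 7 → 0x2377 (hexadecimal)
0x2377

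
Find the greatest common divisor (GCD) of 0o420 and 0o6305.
Convert 0o420 (octal) → 4×64 + 2×8 = 272 (decimal)
Convert 0o6305 (octal) → 6×512 + 3×64 + 5 = 3269 (decimal)
Compute gcd(272, 3269) = 1
1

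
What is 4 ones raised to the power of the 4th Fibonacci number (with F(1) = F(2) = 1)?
Convert 4 ones (place-value notation) → 4 (decimal)
Convert the 4th Fibonacci number (with F(1) = F(2) = 1) (Fibonacci index) → 1, 1, 2, 3 → 3 (decimal)
Compute 4 ^ 3 = 64
64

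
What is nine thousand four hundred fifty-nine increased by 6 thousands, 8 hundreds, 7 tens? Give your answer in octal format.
Convert nine thousand four hundred fifty-nine (English words) → 9×1000 + 4×100 + 59 = 9459 (decimal)
Convert 6 thousands, 8 hundreds, 7 tens (place-value notation) → 6×1000 + 8×100 + 7×10 = 6870 (decimal)
Compute 9459 + 6870 = 16329
Convert 16329 (decimal) → 16329 = 3×4096 + 7×512 + 7×64 + 1×8 + 1 → 0o37711 (octal)
0o37711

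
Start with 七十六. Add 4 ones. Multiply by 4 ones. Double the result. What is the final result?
Convert 七十六 (Chinese numeral) → 7×10 + 6 = 76 (decimal)
Start: 76
Convert 4 ones (place-value notation) → 4 (decimal)
76 + 4 = 80
Convert 4 ones (place-value notation) → 4 (decimal)
80 × 4 = 320
320 × 2 = 640
640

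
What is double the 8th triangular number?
The 8th triangular number = 8×9/2 = 36
Compute 36 × 2 = 72
72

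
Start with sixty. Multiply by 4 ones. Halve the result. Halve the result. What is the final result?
Convert sixty (English words) → 60 (decimal)
Start: 60
Convert 4 ones (place-value notation) → 4 (decimal)
60 × 4 = 240
240 ÷ 2 = 120
120 ÷ 2 = 60
60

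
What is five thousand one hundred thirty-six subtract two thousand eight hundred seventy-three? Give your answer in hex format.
Convert five thousand one hundred thirty-six (English words) → 5×1000 + 1×100 + 36 = 5136 (decimal)
Convert two thousand eight hundred seventy-three (English words) → 2×1000 + 8×100 + 73 = 2873 (decimal)
Compute 5136 - 2873 = 2263
Convert 2263 (decimal) → 2263 = 8×256 + 13×16 + 7 → 0x8D7 (hexadecimal)
0x8D7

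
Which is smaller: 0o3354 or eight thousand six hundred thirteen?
Convert 0o3354 (octal) → 3×512 + 3×64 + 5×8 + 4 = 1772 (decimal)
Convert eight thousand six hundred thirteen (English words) → 8×1000 + 6×100 + 13 = 8613 (decimal)
Compare 1772 vs 8613: smaller = 1772
1772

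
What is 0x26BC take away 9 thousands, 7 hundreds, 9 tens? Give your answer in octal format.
Convert 0x26BC (hexadecimal) → 2×4096 + 6×256 + 11×16 + 12 = 9916 (decimal)
Convert 9 thousands, 7 hundreds, 9 tens (place-value notation) → 9×1000 + 7×100 + 9×10 = 9790 (decimal)
Compute 9916 - 9790 = 126
Convert 126 (decimal) → 126 = 1×64 + 7×8 + 6 → 0o176 (octal)
0o176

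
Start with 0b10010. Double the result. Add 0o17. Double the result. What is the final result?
Convert 0b10010 (binary) → 16 + 2 = 18 (decimal)
Start: 18
18 × 2 = 36
Convert 0o17 (octal) → 1×8 + 7 = 15 (decimal)
36 + 15 = 51
51 × 2 = 102
102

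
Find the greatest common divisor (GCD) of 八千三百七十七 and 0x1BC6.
Convert 八千三百七十七 (Chinese numeral) → 8×1000 + 3×100 + 7×10 + 7 = 8377 (decimal)
Convert 0x1BC6 (hexadecimal) → 1×4096 + 11×256 + 12×16 + 6 = 7110 (decimal)
Compute gcd(8377, 7110) = 1
1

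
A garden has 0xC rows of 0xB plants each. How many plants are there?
Convert 0xB (hexadecimal) → 11 (decimal)
Convert 0xC (hexadecimal) → 12 (decimal)
Compute 11 × 12 = 132
132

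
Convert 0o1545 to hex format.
Convert 0o1545 (octal) → 1×512 + 5×64 + 4×8 + 5 = 869 (decimal)
Convert 869 (decimal) → 869 = 3×256 + 6×16 + 5 → 0x365 (hexadecimal)
0x365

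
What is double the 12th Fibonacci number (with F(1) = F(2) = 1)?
The 12th Fibonacci number (with F(1) = F(2) = 1): 1, 1, 2, 3, 5, 8, 13, 21, 34, 55, 89, 144 → 144
Compute 144 × 2 = 288
288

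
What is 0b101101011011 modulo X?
Convert 0b101101011011 (binary) → 2048 + 512 + 256 + 64 + 16 + 8 + 2 + 1 = 2907 (decimal)
Convert X (Roman numeral) → 10 (decimal)
Compute 2907 mod 10 = 7
7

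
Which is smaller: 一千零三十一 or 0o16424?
Convert 一千零三十一 (Chinese numeral) → 1×1000 + 3×10 + 1 = 1031 (decimal)
Convert 0o16424 (octal) → 1×4096 + 6×512 + 4×64 + 2×8 + 4 = 7444 (decimal)
Compare 1031 vs 7444: smaller = 1031
1031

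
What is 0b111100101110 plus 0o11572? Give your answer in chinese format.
Convert 0b111100101110 (binary) → 2048 + 1024 + 512 + 256 + 32 + 8 + 4 + 2 = 3886 (decimal)
Convert 0o11572 (octal) → 1×4096 + 1×512 + 5×64 + 7×8 + 2 = 4986 (decimal)
Compute 3886 + 4986 = 8872
Convert 8872 (decimal) → 8872 = 8×1000 + 8×100 + 7×10 + 2 → 八千八百七十二 (Chinese numeral)
八千八百七十二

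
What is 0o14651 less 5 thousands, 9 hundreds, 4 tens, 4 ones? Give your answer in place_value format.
Convert 0o14651 (octal) → 1×4096 + 4×512 + 6×64 + 5×8 + 1 = 6569 (decimal)
Convert 5 thousands, 9 hundreds, 4 tens, 4 ones (place-value notation) → 5×1000 + 9×100 + 4×10 + 4 = 5944 (decimal)
Compute 6569 - 5944 = 625
Convert 625 (decimal) → 625 = 6×100 + 2×10 + 5 → 6 hundreds, 2 tens, 5 ones (place-value notation)
6 hundreds, 2 tens, 5 ones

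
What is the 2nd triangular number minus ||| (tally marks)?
The 2nd triangular number = 2×3/2 = 3
Convert ||| (tally marks) → 3 (decimal)
Compute 3 - 3 = 0
0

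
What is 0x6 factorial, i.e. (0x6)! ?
Convert 0x6 (hexadecimal) → 6 (decimal)
Compute 6! = 720
720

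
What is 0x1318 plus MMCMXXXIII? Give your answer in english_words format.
Convert 0x1318 (hexadecimal) → 1×4096 + 3×256 + 1×16 + 8 = 4888 (decimal)
Convert MMCMXXXIII (Roman numeral) → 1000 + 1000 + 900 + 10 + 10 + 10 + 1 + 1 + 1 = 2933 (decimal)
Compute 4888 + 2933 = 7821
Convert 7821 (decimal) → 7821 = 7×1000 + 8×100 + 21 → seven thousand eight hundred twenty-one (English words)
seven thousand eight hundred twenty-one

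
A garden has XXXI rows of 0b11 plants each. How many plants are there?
Convert 0b11 (binary) → 2 + 1 = 3 (decimal)
Convert XXXI (Roman numeral) → 10 + 10 + 10 + 1 = 31 (decimal)
Compute 3 × 31 = 93
93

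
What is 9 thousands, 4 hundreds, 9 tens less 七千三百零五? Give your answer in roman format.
Convert 9 thousands, 4 hundreds, 9 tens (place-value notation) → 9×1000 + 4×100 + 9×10 = 9490 (decimal)
Convert 七千三百零五 (Chinese numeral) → 7×1000 + 3×100 + 5 = 7305 (decimal)
Compute 9490 - 7305 = 2185
Convert 2185 (decimal) → 2185 = 1000 + 1000 + 100 + 50 + 10 + 10 + 10 + 5 → MMCLXXXV (Roman numeral)
MMCLXXXV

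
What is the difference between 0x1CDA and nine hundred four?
Convert 0x1CDA (hexadecimal) → 1×4096 + 12×256 + 13×16 + 10 = 7386 (decimal)
Convert nine hundred four (English words) → 9×100 + 4 = 904 (decimal)
Difference: |7386 - 904| = 6482
6482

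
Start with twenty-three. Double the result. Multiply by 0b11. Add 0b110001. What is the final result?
Convert twenty-three (English words) → 23 (decimal)
Start: 23
23 × 2 = 46
Convert 0b11 (binary) → 2 + 1 = 3 (decimal)
46 × 3 = 138
Convert 0b110001 (binary) → 32 + 16 + 1 = 49 (decimal)
138 + 49 = 187
187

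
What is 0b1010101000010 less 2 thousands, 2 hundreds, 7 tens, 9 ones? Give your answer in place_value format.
Convert 0b1010101000010 (binary) → 4096 + 1024 + 256 + 64 + 2 = 5442 (decimal)
Convert 2 thousands, 2 hundreds, 7 tens, 9 ones (place-value notation) → 2×1000 + 2×100 + 7×10 + 9 = 2279 (decimal)
Compute 5442 - 2279 = 3163
Convert 3163 (decimal) → 3163 = 3×1000 + 1×100 + 6×10 + 3 → 3 thousands, 1 hundred, 6 tens, 3 ones (place-value notation)
3 thousands, 1 hundred, 6 tens, 3 ones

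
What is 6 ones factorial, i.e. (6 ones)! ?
Convert 6 ones (place-value notation) → 6 (decimal)
Compute 6! = 720
720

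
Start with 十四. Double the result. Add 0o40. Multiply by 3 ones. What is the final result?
Convert 十四 (Chinese numeral) → 1×10 + 4 = 14 (decimal)
Start: 14
14 × 2 = 28
Convert 0o40 (octal) → 4×8 = 32 (decimal)
28 + 32 = 60
Convert 3 ones (place-value notation) → 3 (decimal)
60 × 3 = 180
180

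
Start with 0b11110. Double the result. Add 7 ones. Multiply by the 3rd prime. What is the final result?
Convert 0b11110 (binary) → 16 + 8 + 4 + 2 = 30 (decimal)
Start: 30
30 × 2 = 60
Convert 7 ones (place-value notation) → 7 (decimal)
60 + 7 = 67
Convert the 3rd prime (prime index) → 5 (decimal)
67 × 5 = 335
335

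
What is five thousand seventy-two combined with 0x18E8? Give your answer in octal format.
Convert five thousand seventy-two (English words) → 5×1000 + 72 = 5072 (decimal)
Convert 0x18E8 (hexadecimal) → 1×4096 + 8×256 + 14×16 + 8 = 6376 (decimal)
Compute 5072 + 6376 = 11448
Convert 11448 (decimal) → 11448 = 2×4096 + 6×512 + 2×64 + 7×8 → 0o26270 (octal)
0o26270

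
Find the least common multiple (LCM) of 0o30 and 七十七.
Convert 0o30 (octal) → 3×8 = 24 (decimal)
Convert 七十七 (Chinese numeral) → 7×10 + 7 = 77 (decimal)
Compute lcm(24, 77) = 1848
1848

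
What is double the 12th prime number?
The 12th prime number = 37
Compute 37 × 2 = 74
74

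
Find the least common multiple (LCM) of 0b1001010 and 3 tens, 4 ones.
Convert 0b1001010 (binary) → 64 + 8 + 2 = 74 (decimal)
Convert 3 tens, 4 ones (place-value notation) → 3×10 + 4 = 34 (decimal)
Compute lcm(74, 34) = 1258
1258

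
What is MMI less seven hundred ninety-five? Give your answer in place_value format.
Convert MMI (Roman numeral) → 1000 + 1000 + 1 = 2001 (decimal)
Convert seven hundred ninety-five (English words) → 7×100 + 95 = 795 (decimal)
Compute 2001 - 795 = 1206
Convert 1206 (decimal) → 1206 = 1×1000 + 2×100 + 6 → 1 thousand, 2 hundreds, 6 ones (place-value notation)
1 thousand, 2 hundreds, 6 ones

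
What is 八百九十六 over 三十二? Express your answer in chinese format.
Convert 八百九十六 (Chinese numeral) → 8×100 + 9×10 + 6 = 896 (decimal)
Convert 三十二 (Chinese numeral) → 3×10 + 2 = 32 (decimal)
Compute 896 ÷ 32 = 28
Convert 28 (decimal) → 28 = 2×10 + 8 → 二十八 (Chinese numeral)
二十八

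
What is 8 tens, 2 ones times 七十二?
Convert 8 tens, 2 ones (place-value notation) → 8×10 + 2 = 82 (decimal)
Convert 七十二 (Chinese numeral) → 7×10 + 2 = 72 (decimal)
Compute 82 × 72 = 5904
5904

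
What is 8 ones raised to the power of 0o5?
Convert 8 ones (place-value notation) → 8 (decimal)
Convert 0o5 (octal) → 5 (decimal)
Compute 8 ^ 5 = 32768
32768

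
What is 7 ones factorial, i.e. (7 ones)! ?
Convert 7 ones (place-value notation) → 7 (decimal)
Compute 7! = 5040
5040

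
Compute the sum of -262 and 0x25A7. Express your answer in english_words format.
Convert 0x25A7 (hexadecimal) → 2×4096 + 5×256 + 10×16 + 7 = 9639 (decimal)
Compute -262 + 9639 = 9377
Convert 9377 (decimal) → 9377 = 9×1000 + 3×100 + 77 → nine thousand three hundred seventy-seven (English words)
nine thousand three hundred seventy-seven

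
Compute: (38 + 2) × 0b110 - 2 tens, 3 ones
Convert 0b110 (binary) → 4 + 2 = 6 (decimal)
Convert 2 tens, 3 ones (place-value notation) → 2×10 + 3 = 23 (decimal)
Expression in decimal: (38 + 2) × 6 - 23
Parentheses first: 38 + 2 = 40
Multiply: 40 × 6 = 240
Subtract: 240 - 23 = 217
217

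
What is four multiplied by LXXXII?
Convert four (English words) → 4 (decimal)
Convert LXXXII (Roman numeral) → 50 + 10 + 10 + 10 + 1 + 1 = 82 (decimal)
Compute 4 × 82 = 328
328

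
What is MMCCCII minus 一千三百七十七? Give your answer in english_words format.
Convert MMCCCII (Roman numeral) → 1000 + 1000 + 100 + 100 + 100 + 1 + 1 = 2302 (decimal)
Convert 一千三百七十七 (Chinese numeral) → 1×1000 + 3×100 + 7×10 + 7 = 1377 (decimal)
Compute 2302 - 1377 = 925
Convert 925 (decimal) → 925 = 9×100 + 25 → nine hundred twenty-five (English words)
nine hundred twenty-five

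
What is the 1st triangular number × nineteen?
Convert the 1st triangular number (triangular index) → 1×2/2 = 1 (decimal)
Convert nineteen (English words) → 19 (decimal)
Compute 1 × 19 = 19
19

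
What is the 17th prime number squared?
The 17th prime number = 59
Compute 59² = 59 × 59 = 3481
3481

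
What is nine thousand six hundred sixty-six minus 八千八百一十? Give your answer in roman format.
Convert nine thousand six hundred sixty-six (English words) → 9×1000 + 6×100 + 66 = 9666 (decimal)
Convert 八千八百一十 (Chinese numeral) → 8×1000 + 8×100 + 1×10 = 8810 (decimal)
Compute 9666 - 8810 = 856
Convert 856 (decimal) → 856 = 500 + 100 + 100 + 100 + 50 + 5 + 1 → DCCCLVI (Roman numeral)
DCCCLVI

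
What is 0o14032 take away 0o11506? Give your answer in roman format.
Convert 0o14032 (octal) → 1×4096 + 4×512 + 3×8 + 2 = 6170 (decimal)
Convert 0o11506 (octal) → 1×4096 + 1×512 + 5×64 + 6 = 4934 (decimal)
Compute 6170 - 4934 = 1236
Convert 1236 (decimal) → 1236 = 1000 + 100 + 100 + 10 + 10 + 10 + 5 + 1 → MCCXXXVI (Roman numeral)
MCCXXXVI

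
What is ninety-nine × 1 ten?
Convert ninety-nine (English words) → 99 (decimal)
Convert 1 ten (place-value notation) → 1×10 = 10 (decimal)
Compute 99 × 10 = 990
990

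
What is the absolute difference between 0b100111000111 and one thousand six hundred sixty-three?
Convert 0b100111000111 (binary) → 2048 + 256 + 128 + 64 + 4 + 2 + 1 = 2503 (decimal)
Convert one thousand six hundred sixty-three (English words) → 1×1000 + 6×100 + 63 = 1663 (decimal)
Compute |2503 - 1663| = 840
840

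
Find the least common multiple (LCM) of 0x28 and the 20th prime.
Convert 0x28 (hexadecimal) → 2×16 + 8 = 40 (decimal)
Convert the 20th prime (prime index) → 71 (decimal)
Compute lcm(40, 71) = 2840
2840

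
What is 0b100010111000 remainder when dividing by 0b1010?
Convert 0b100010111000 (binary) → 2048 + 128 + 32 + 16 + 8 = 2232 (decimal)
Convert 0b1010 (binary) → 8 + 2 = 10 (decimal)
Compute 2232 mod 10 = 2
2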